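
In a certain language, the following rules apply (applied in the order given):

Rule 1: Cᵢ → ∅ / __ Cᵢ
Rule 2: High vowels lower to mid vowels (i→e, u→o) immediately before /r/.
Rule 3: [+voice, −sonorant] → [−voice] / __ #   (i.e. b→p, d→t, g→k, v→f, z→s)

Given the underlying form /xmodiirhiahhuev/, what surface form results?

xmodierhiahuef

Rule 1 (degemination): /hh/ is a geminate; the first /h/ deletes. /xmodiirhiahhuev/ → xmodiirhiahuev.
Rule 2 (pre-rhotic lowering): /i/ is a high vowel immediately before /r/, so it lowers to [e]. /xmodiirhiahuev/ → xmodierhiahuev.
Rule 3 (final devoicing): /v/ is a voiced obstruent in word-final position, so it devoices to [f]. /xmodierhiahuev/ → xmodierhiahuef.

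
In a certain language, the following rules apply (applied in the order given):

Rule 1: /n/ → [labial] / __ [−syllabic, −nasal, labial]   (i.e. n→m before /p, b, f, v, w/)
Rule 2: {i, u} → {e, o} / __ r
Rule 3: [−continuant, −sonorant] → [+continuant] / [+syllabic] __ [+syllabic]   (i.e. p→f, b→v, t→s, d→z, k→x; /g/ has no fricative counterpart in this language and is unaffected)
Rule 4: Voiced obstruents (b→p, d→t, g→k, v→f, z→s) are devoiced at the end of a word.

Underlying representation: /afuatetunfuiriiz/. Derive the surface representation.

Rule 1 (nasal place assimilation): /n/ precedes the labial consonant /f/, so it assimilates in place to [m]. /afuatetunfuiriiz/ → afuatetumfuiriiz.
Rule 2 (pre-rhotic lowering): /i/ is a high vowel immediately before /r/, so it lowers to [e]. /afuatetumfuiriiz/ → afuatetumfueriiz.
Rule 3 (intervocalic spirantization): /t/ is a stop between vowels /a/ and /e/, so it spirantizes to the fricative [s]. /t/ is a stop between vowels /e/ and /u/, so it spirantizes to the fricative [s]. /afuatetumfueriiz/ → afuasesumfueriiz.
Rule 4 (final devoicing): /z/ is a voiced obstruent in word-final position, so it devoices to [s]. /afuasesumfueriiz/ → afuasesumfueriis.

afuasesumfueriis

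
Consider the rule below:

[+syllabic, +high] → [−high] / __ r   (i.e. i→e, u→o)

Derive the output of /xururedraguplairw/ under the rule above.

/u/ is a high vowel immediately before /r/, so it lowers to [o].
/u/ is a high vowel immediately before /r/, so it lowers to [o].
/i/ is a high vowel immediately before /r/, so it lowers to [e].
The other instance of /u/ does not occur in the required environment and remains unchanged.
Surface form: [xororedraguplaerw].

xororedraguplaerw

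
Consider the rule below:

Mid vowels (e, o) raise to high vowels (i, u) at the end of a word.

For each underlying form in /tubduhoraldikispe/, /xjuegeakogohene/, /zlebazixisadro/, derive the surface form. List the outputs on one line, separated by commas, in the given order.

tubduhoraldikispi, xjuegeakogoheni, zlebazixisadru

/tubduhoraldikispe/: /e/ is a mid vowel in word-final position, so it raises to [i]. → [tubduhoraldikispi].
/xjuegeakogohene/: /e/ is a mid vowel in word-final position, so it raises to [i]. → [xjuegeakogoheni].
/zlebazixisadro/: /o/ is a mid vowel in word-final position, so it raises to [u]. → [zlebazixisadru].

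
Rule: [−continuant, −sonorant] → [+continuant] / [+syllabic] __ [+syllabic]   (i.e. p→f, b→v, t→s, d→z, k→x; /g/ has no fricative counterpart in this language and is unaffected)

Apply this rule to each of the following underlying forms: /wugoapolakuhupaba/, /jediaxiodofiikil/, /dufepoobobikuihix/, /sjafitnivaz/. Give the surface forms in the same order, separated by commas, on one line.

wugoafolaxuhufava, jeziaxiozofiixil, dufefoovovixuihix, sjafitnivaz

/wugoapolakuhupaba/: /p/ is a stop between vowels /a/ and /o/, so it spirantizes to the fricative [f]. /k/ is a stop between vowels /a/ and /u/, so it spirantizes to the fricative [x]. /p/ is a stop between vowels /u/ and /a/, so it spirantizes to the fricative [f]. /b/ is a stop between vowels /a/ and /a/, so it spirantizes to the fricative [v]. → [wugoafolaxuhufava].
/jediaxiodofiikil/: /d/ is a stop between vowels /e/ and /i/, so it spirantizes to the fricative [z]. /d/ is a stop between vowels /o/ and /o/, so it spirantizes to the fricative [z]. /k/ is a stop between vowels /i/ and /i/, so it spirantizes to the fricative [x]. → [jeziaxiozofiixil].
/dufepoobobikuihix/: /p/ is a stop between vowels /e/ and /o/, so it spirantizes to the fricative [f]. /b/ is a stop between vowels /o/ and /o/, so it spirantizes to the fricative [v]. /b/ is a stop between vowels /o/ and /i/, so it spirantizes to the fricative [v]. /k/ is a stop between vowels /i/ and /u/, so it spirantizes to the fricative [x]. → [dufefoovovixuihix].
/sjafitnivaz/: the rule's environment is not met; surfaces unchanged as [sjafitnivaz].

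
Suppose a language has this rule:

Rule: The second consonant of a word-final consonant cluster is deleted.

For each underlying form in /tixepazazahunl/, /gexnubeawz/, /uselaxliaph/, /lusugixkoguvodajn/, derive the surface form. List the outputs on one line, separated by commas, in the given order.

/tixepazazahunl/: /l/ is the second consonant of a word-final cluster /nl/, so it deletes. → [tixepazazahun].
/gexnubeawz/: /z/ is the second consonant of a word-final cluster /wz/, so it deletes. → [gexnubeaw].
/uselaxliaph/: /h/ is the second consonant of a word-final cluster /ph/, so it deletes. → [uselaxliap].
/lusugixkoguvodajn/: /n/ is the second consonant of a word-final cluster /jn/, so it deletes. → [lusugixkoguvodaj].

tixepazazahun, gexnubeaw, uselaxliap, lusugixkoguvodaj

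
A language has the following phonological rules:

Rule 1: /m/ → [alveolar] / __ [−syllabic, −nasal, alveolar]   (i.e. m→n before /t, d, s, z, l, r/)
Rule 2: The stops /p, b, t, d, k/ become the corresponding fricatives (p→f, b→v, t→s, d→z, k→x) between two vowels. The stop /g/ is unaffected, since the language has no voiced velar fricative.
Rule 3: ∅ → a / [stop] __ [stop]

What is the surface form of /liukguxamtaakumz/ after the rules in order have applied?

liukaguxantaaxunz

Rule 1 (nasal place assimilation): /m/ precedes the alveolar consonant /t/, so it assimilates in place to [n]. /m/ precedes the alveolar consonant /z/, so it assimilates in place to [n]. /liukguxamtaakumz/ → liukguxantaakunz.
Rule 2 (intervocalic spirantization): /k/ is a stop between vowels /a/ and /u/, so it spirantizes to the fricative [x]. /liukguxantaakunz/ → liukguxantaaxunz.
Rule 3 (stop-cluster a-epenthesis): /k/ and /g/ form a stop–stop cluster, so [a] is inserted between them. /liukguxantaaxunz/ → liukaguxantaaxunz.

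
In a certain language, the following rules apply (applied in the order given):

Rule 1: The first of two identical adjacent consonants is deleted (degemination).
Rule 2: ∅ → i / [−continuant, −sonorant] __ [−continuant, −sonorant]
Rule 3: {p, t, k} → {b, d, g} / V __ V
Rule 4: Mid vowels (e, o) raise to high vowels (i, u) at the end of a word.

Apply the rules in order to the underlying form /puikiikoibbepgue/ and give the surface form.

puigiigoibebigui

Rule 1 (degemination): /bb/ is a geminate; the first /b/ deletes. /puikiikoibbepgue/ → puikiikoibepgue.
Rule 2 (stop-cluster i-epenthesis): /p/ and /g/ form a stop–stop cluster, so [i] is inserted between them. /puikiikoibepgue/ → puikiikoibepigue.
Rule 3 (intervocalic voicing): /k/ is a voiceless stop between vowels /i/ and /i/, so it voices to [g]. /k/ is a voiceless stop between vowels /i/ and /o/, so it voices to [g]. /p/ is a voiceless stop between vowels /e/ and /i/, so it voices to [b]. /puikiikoibepigue/ → puigiigoibebigue.
Rule 4 (final vowel raising): /e/ is a mid vowel in word-final position, so it raises to [i]. /puigiigoibebigue/ → puigiigoibebigui.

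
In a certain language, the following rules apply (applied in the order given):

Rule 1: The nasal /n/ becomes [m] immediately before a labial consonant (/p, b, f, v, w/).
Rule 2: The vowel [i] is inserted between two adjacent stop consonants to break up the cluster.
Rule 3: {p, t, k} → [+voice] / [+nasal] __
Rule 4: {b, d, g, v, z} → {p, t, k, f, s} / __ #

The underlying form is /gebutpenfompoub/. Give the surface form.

Rule 1 (nasal place assimilation): /n/ precedes the labial consonant /f/, so it assimilates in place to [m]. /gebutpenfompoub/ → gebutpemfompoub.
Rule 2 (stop-cluster i-epenthesis): /t/ and /p/ form a stop–stop cluster, so [i] is inserted between them. /gebutpemfompoub/ → gebutipemfompoub.
Rule 3 (post-nasal voicing): /p/ is a voiceless stop immediately after the nasal /m/, so it voices to [b]. /gebutipemfompoub/ → gebutipemfomboub.
Rule 4 (final devoicing): /b/ is a voiced obstruent in word-final position, so it devoices to [p]. /gebutipemfomboub/ → gebutipemfomboup.

gebutipemfomboup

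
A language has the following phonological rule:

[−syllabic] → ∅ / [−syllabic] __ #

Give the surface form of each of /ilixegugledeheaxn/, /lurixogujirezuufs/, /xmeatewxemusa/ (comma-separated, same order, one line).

/ilixegugledeheaxn/: /n/ is the second consonant of a word-final cluster /xn/, so it deletes. → [ilixegugledeheax].
/lurixogujirezuufs/: /s/ is the second consonant of a word-final cluster /fs/, so it deletes. → [lurixogujirezuuf].
/xmeatewxemusa/: the rule's environment is not met; surfaces unchanged as [xmeatewxemusa].

ilixegugledeheax, lurixogujirezuuf, xmeatewxemusa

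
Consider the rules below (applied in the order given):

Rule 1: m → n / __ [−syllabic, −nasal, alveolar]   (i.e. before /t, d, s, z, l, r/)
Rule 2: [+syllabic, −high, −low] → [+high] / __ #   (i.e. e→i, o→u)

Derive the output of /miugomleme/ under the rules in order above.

miugonlemi

Rule 1 (nasal place assimilation): /m/ precedes the alveolar consonant /l/, so it assimilates in place to [n]. /miugomleme/ → miugonleme.
Rule 2 (final vowel raising): /e/ is a mid vowel in word-final position, so it raises to [i]. /miugonleme/ → miugonlemi.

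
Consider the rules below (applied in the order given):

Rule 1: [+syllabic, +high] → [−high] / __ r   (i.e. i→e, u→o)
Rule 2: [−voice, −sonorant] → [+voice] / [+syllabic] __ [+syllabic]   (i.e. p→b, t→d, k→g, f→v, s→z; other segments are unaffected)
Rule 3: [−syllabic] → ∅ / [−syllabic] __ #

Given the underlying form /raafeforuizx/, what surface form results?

Rule 1 (pre-rhotic lowering): no segment meets the environment; /raafeforuizx/ is unchanged.
Rule 2 (intervocalic voicing): /f/ is a voiceless obstruent between vowels /a/ and /e/, so it voices to [v]. /f/ is a voiceless obstruent between vowels /e/ and /o/, so it voices to [v]. /raafeforuizx/ → raavevoruizx.
Rule 3 (final cluster simplification): /x/ is the second consonant of a word-final cluster /zx/, so it deletes. /raavevoruizx/ → raavevoruiz.

raavevoruiz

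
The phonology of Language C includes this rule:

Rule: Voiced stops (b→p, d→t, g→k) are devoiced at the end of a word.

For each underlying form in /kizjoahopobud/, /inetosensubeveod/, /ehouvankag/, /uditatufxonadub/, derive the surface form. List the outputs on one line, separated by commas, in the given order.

kizjoahopobut, inetosensubeveot, ehouvankak, uditatufxonadup

/kizjoahopobud/: /d/ is a voiced stop in word-final position, so it devoices to [t]. → [kizjoahopobut].
/inetosensubeveod/: /d/ is a voiced stop in word-final position, so it devoices to [t]. → [inetosensubeveot].
/ehouvankag/: /g/ is a voiced stop in word-final position, so it devoices to [k]. → [ehouvankak].
/uditatufxonadub/: /b/ is a voiced stop in word-final position, so it devoices to [p]. → [uditatufxonadup].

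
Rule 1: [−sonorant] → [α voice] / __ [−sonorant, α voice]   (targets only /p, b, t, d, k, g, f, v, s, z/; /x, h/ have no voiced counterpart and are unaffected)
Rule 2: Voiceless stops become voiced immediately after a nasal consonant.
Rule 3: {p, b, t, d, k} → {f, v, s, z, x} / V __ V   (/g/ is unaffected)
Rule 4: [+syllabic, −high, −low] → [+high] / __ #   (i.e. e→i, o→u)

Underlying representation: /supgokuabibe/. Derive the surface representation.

subgoxuavivi

Rule 1 (regressive voicing assimilation): /p/ precedes the voiced obstruent /g/, so it voices to [b] by assimilation. /supgokuabibe/ → subgokuabibe.
Rule 2 (post-nasal voicing): no segment meets the environment; /subgokuabibe/ is unchanged.
Rule 3 (intervocalic spirantization): /k/ is a stop between vowels /o/ and /u/, so it spirantizes to the fricative [x]. /b/ is a stop between vowels /a/ and /i/, so it spirantizes to the fricative [v]. /b/ is a stop between vowels /i/ and /e/, so it spirantizes to the fricative [v]. /subgokuabibe/ → subgoxuavive.
Rule 4 (final vowel raising): /e/ is a mid vowel in word-final position, so it raises to [i]. /subgoxuavive/ → subgoxuavivi.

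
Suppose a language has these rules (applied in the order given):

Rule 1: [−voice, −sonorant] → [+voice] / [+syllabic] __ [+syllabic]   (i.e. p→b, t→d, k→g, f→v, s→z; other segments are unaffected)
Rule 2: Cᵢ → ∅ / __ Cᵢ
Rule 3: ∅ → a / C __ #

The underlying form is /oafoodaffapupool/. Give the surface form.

oavoodafabuboola

Rule 1 (intervocalic voicing): /f/ is a voiceless obstruent between vowels /a/ and /o/, so it voices to [v]. /p/ is a voiceless obstruent between vowels /a/ and /u/, so it voices to [b]. /p/ is a voiceless obstruent between vowels /u/ and /o/, so it voices to [b]. /oafoodaffapupool/ → oavoodaffabubool.
Rule 2 (degemination): /ff/ is a geminate; the first /f/ deletes. /oavoodaffabubool/ → oavoodafabubool.
Rule 3 (final a-epenthesis): the form ends in the consonant /l/, so [a] is inserted word-finally. /oavoodafabubool/ → oavoodafabuboola.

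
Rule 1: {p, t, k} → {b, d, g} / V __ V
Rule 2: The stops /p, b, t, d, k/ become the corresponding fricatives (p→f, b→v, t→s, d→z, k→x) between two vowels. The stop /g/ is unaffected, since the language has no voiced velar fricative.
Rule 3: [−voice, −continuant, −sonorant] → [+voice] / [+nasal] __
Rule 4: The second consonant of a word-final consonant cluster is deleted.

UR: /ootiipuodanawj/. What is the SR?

ooziivuozanaw

Rule 1 (intervocalic voicing): /t/ is a voiceless stop between vowels /o/ and /i/, so it voices to [d]. /p/ is a voiceless stop between vowels /i/ and /u/, so it voices to [b]. /ootiipuodanawj/ → oodiibuodanawj.
Rule 2 (intervocalic spirantization): /d/ is a stop between vowels /o/ and /i/, so it spirantizes to the fricative [z]. /b/ is a stop between vowels /i/ and /u/, so it spirantizes to the fricative [v]. /d/ is a stop between vowels /o/ and /a/, so it spirantizes to the fricative [z]. /oodiibuodanawj/ → ooziivuozanawj.
Rule 3 (post-nasal voicing): no segment meets the environment; /ooziivuozanawj/ is unchanged.
Rule 4 (final cluster simplification): /j/ is the second consonant of a word-final cluster /wj/, so it deletes. /ooziivuozanawj/ → ooziivuozanaw.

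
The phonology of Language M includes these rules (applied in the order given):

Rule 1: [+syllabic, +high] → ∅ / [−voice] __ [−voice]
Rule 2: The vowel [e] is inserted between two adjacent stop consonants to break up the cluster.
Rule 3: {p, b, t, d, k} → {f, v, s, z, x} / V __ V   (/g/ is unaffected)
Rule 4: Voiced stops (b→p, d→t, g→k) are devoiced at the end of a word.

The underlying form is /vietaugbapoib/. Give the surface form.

viesaugevafoip

Rule 1 (high vowel syncope): no segment meets the environment; /vietaugbapoib/ is unchanged.
Rule 2 (stop-cluster e-epenthesis): /g/ and /b/ form a stop–stop cluster, so [e] is inserted between them. /vietaugbapoib/ → vietaugebapoib.
Rule 3 (intervocalic spirantization): /t/ is a stop between vowels /e/ and /a/, so it spirantizes to the fricative [s]. /b/ is a stop between vowels /e/ and /a/, so it spirantizes to the fricative [v]. /p/ is a stop between vowels /a/ and /o/, so it spirantizes to the fricative [f]. /vietaugebapoib/ → viesaugevafoib.
Rule 4 (final devoicing): /b/ is a voiced stop in word-final position, so it devoices to [p]. /viesaugevafoib/ → viesaugevafoip.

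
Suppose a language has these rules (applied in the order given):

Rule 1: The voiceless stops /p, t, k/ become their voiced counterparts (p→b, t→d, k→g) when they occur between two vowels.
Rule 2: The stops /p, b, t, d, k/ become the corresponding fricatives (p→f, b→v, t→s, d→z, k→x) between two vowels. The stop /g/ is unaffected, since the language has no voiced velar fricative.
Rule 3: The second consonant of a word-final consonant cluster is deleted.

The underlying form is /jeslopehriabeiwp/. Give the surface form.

Rule 1 (intervocalic voicing): /p/ is a voiceless stop between vowels /o/ and /e/, so it voices to [b]. /jeslopehriabeiwp/ → jeslobehriabeiwp.
Rule 2 (intervocalic spirantization): /b/ is a stop between vowels /o/ and /e/, so it spirantizes to the fricative [v]. /b/ is a stop between vowels /a/ and /e/, so it spirantizes to the fricative [v]. /jeslobehriabeiwp/ → jeslovehriaveiwp.
Rule 3 (final cluster simplification): /p/ is the second consonant of a word-final cluster /wp/, so it deletes. /jeslovehriaveiwp/ → jeslovehriaveiw.

jeslovehriaveiw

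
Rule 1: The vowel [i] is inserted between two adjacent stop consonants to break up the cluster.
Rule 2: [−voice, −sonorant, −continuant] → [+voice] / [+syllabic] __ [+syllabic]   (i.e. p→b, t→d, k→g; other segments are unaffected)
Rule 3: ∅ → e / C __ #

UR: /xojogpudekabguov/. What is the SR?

Rule 1 (stop-cluster i-epenthesis): /g/ and /p/ form a stop–stop cluster, so [i] is inserted between them. /b/ and /g/ form a stop–stop cluster, so [i] is inserted between them. /xojogpudekabguov/ → xojogipudekabiguov.
Rule 2 (intervocalic voicing): /p/ is a voiceless stop between vowels /i/ and /u/, so it voices to [b]. /k/ is a voiceless stop between vowels /e/ and /a/, so it voices to [g]. /xojogipudekabiguov/ → xojogibudegabiguov.
Rule 3 (final e-epenthesis): the form ends in the consonant /v/, so [e] is inserted word-finally. /xojogibudegabiguov/ → xojogibudegabiguove.

xojogibudegabiguove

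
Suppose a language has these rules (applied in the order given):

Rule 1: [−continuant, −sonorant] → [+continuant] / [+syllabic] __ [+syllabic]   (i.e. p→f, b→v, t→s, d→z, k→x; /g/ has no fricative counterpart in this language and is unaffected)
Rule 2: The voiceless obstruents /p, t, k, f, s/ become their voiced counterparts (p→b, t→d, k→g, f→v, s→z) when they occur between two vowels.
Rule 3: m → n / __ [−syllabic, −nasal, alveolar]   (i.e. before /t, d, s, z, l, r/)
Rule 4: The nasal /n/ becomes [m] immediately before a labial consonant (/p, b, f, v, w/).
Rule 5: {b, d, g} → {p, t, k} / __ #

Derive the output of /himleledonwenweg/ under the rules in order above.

hinlelezomwemwek

Rule 1 (intervocalic spirantization): /d/ is a stop between vowels /e/ and /o/, so it spirantizes to the fricative [z]. /himleledonwenweg/ → himlelezonwenweg.
Rule 2 (intervocalic voicing): no segment meets the environment; /himlelezonwenweg/ is unchanged.
Rule 3 (nasal place assimilation): /m/ precedes the alveolar consonant /l/, so it assimilates in place to [n]. /himlelezonwenweg/ → hinlelezonwenweg.
Rule 4 (nasal place assimilation): /n/ precedes the labial consonant /w/, so it assimilates in place to [m]. /n/ precedes the labial consonant /w/, so it assimilates in place to [m]. /hinlelezonwenweg/ → hinlelezomwemweg.
Rule 5 (final devoicing): /g/ is a voiced stop in word-final position, so it devoices to [k]. /hinlelezomwemweg/ → hinlelezomwemwek.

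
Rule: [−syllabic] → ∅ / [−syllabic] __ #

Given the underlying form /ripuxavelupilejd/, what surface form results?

/d/ is the second consonant of a word-final cluster /jd/, so it deletes.
The other instances of /r/, /p/, /x/, /v/, /l/, /j/ do not occur in the required environment and remain unchanged.
Surface form: [ripuxavelupilej].

ripuxavelupilej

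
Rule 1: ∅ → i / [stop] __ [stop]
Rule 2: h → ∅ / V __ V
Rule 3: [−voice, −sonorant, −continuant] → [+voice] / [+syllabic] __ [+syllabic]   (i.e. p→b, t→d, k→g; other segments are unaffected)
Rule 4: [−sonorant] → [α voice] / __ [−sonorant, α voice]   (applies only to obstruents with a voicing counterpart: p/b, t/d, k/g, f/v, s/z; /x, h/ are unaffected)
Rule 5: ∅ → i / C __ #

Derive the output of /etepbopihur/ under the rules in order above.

edebibobiuri

Rule 1 (stop-cluster i-epenthesis): /p/ and /b/ form a stop–stop cluster, so [i] is inserted between them. /etepbopihur/ → etepibopihur.
Rule 2 (intervocalic h-deletion): /h/ occurs between vowels /i/ and /u/, so it deletes. /etepibopihur/ → etepibopiur.
Rule 3 (intervocalic voicing): /t/ is a voiceless stop between vowels /e/ and /e/, so it voices to [d]. /p/ is a voiceless stop between vowels /e/ and /i/, so it voices to [b]. /p/ is a voiceless stop between vowels /o/ and /i/, so it voices to [b]. /etepibopiur/ → edebibobiur.
Rule 4 (regressive voicing assimilation): no segment meets the environment; /edebibobiur/ is unchanged.
Rule 5 (final i-epenthesis): the form ends in the consonant /r/, so [i] is inserted word-finally. /edebibobiur/ → edebibobiuri.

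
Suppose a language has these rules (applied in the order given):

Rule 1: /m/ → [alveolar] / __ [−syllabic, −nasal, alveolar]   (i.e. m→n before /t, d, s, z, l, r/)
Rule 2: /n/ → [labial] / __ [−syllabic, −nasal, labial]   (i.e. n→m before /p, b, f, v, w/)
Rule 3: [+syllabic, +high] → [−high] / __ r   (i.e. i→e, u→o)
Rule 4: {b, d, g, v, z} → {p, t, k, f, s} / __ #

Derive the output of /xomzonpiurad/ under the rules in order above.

Rule 1 (nasal place assimilation): /m/ precedes the alveolar consonant /z/, so it assimilates in place to [n]. /xomzonpiurad/ → xonzonpiurad.
Rule 2 (nasal place assimilation): /n/ precedes the labial consonant /p/, so it assimilates in place to [m]. /xonzonpiurad/ → xonzompiurad.
Rule 3 (pre-rhotic lowering): /u/ is a high vowel immediately before /r/, so it lowers to [o]. /xonzompiurad/ → xonzompiorad.
Rule 4 (final devoicing): /d/ is a voiced obstruent in word-final position, so it devoices to [t]. /xonzompiorad/ → xonzompiorat.

xonzompiorat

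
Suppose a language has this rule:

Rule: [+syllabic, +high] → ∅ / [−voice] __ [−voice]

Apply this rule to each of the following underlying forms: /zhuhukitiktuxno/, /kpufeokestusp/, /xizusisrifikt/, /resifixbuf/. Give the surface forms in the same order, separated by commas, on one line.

zhhktktxno, kpfeokestsp, xizussrifkt, resfxbuf

/zhuhukitiktuxno/: /u/ is a high vowel flanked by voiceless consonants /h/ and /h/, so it deletes. /u/ is a high vowel flanked by voiceless consonants /h/ and /k/, so it deletes. /i/ is a high vowel flanked by voiceless consonants /k/ and /t/, so it deletes. /i/ is a high vowel flanked by voiceless consonants /t/ and /k/, so it deletes. /u/ is a high vowel flanked by voiceless consonants /t/ and /x/, so it deletes. → [zhhktktxno].
/kpufeokestusp/: /u/ is a high vowel flanked by voiceless consonants /p/ and /f/, so it deletes. /u/ is a high vowel flanked by voiceless consonants /t/ and /s/, so it deletes. → [kpfeokestsp].
/xizusisrifikt/: /i/ is a high vowel flanked by voiceless consonants /s/ and /s/, so it deletes. /i/ is a high vowel flanked by voiceless consonants /f/ and /k/, so it deletes. → [xizussrifkt].
/resifixbuf/: /i/ is a high vowel flanked by voiceless consonants /s/ and /f/, so it deletes. /i/ is a high vowel flanked by voiceless consonants /f/ and /x/, so it deletes. → [resfxbuf].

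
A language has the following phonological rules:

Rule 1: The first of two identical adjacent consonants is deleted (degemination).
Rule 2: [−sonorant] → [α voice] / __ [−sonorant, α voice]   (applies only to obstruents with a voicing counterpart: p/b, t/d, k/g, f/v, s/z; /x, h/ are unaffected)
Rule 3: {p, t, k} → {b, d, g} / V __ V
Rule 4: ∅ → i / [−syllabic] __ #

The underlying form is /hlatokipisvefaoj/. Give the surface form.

Rule 1 (degemination): no segment meets the environment; /hlatokipisvefaoj/ is unchanged.
Rule 2 (regressive voicing assimilation): /s/ precedes the voiced obstruent /v/, so it voices to [z] by assimilation. /hlatokipisvefaoj/ → hlatokipizvefaoj.
Rule 3 (intervocalic voicing): /t/ is a voiceless stop between vowels /a/ and /o/, so it voices to [d]. /k/ is a voiceless stop between vowels /o/ and /i/, so it voices to [g]. /p/ is a voiceless stop between vowels /i/ and /i/, so it voices to [b]. /hlatokipizvefaoj/ → hladogibizvefaoj.
Rule 4 (final i-epenthesis): the form ends in the consonant /j/, so [i] is inserted word-finally. /hladogibizvefaoj/ → hladogibizvefaoji.

hladogibizvefaoji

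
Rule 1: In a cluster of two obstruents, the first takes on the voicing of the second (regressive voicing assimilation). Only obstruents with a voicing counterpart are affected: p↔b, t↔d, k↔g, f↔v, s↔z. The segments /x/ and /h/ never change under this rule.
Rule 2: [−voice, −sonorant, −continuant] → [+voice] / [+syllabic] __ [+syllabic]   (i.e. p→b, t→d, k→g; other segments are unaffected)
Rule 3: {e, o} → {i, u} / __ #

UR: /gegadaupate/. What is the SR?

gegadaubadi

Rule 1 (regressive voicing assimilation): no segment meets the environment; /gegadaupate/ is unchanged.
Rule 2 (intervocalic voicing): /p/ is a voiceless stop between vowels /u/ and /a/, so it voices to [b]. /t/ is a voiceless stop between vowels /a/ and /e/, so it voices to [d]. /gegadaupate/ → gegadaubade.
Rule 3 (final vowel raising): /e/ is a mid vowel in word-final position, so it raises to [i]. /gegadaubade/ → gegadaubadi.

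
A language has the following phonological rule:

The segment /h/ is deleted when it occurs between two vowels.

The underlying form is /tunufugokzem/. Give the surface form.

No segment of /tunufugokzem/ meets the structural description of the rule, so the form surfaces unchanged.

tunufugokzem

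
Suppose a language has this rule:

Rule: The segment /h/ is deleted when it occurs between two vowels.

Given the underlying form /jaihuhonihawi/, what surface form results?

/h/ occurs between vowels /i/ and /u/, so it deletes.
/h/ occurs between vowels /u/ and /o/, so it deletes.
/h/ occurs between vowels /i/ and /a/, so it deletes.
Surface form: [jaiuoniawi].

jaiuoniawi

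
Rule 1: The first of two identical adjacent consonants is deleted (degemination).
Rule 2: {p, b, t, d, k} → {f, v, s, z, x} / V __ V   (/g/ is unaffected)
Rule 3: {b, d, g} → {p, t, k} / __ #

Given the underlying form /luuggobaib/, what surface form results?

Rule 1 (degemination): /gg/ is a geminate; the first /g/ deletes. /luuggobaib/ → luugobaib.
Rule 2 (intervocalic spirantization): /b/ is a stop between vowels /o/ and /a/, so it spirantizes to the fricative [v]. /luugobaib/ → luugovaib.
Rule 3 (final devoicing): /b/ is a voiced stop in word-final position, so it devoices to [p]. /luugovaib/ → luugovaip.

luugovaip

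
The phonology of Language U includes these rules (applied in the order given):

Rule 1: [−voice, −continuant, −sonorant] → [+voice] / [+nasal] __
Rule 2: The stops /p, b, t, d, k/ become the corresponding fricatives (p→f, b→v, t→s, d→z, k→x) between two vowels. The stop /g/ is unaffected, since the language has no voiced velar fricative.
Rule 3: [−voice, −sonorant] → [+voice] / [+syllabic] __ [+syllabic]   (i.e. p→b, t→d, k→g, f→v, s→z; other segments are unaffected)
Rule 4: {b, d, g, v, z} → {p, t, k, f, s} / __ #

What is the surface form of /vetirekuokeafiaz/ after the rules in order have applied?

vezirexuoxeavias

Rule 1 (post-nasal voicing): no segment meets the environment; /vetirekuokeafiaz/ is unchanged.
Rule 2 (intervocalic spirantization): /t/ is a stop between vowels /e/ and /i/, so it spirantizes to the fricative [s]. /k/ is a stop between vowels /e/ and /u/, so it spirantizes to the fricative [x]. /k/ is a stop between vowels /o/ and /e/, so it spirantizes to the fricative [x]. /vetirekuokeafiaz/ → vesirexuoxeafiaz.
Rule 3 (intervocalic voicing): /s/ is a voiceless obstruent between vowels /e/ and /i/, so it voices to [z]. /f/ is a voiceless obstruent between vowels /a/ and /i/, so it voices to [v]. /vesirexuoxeafiaz/ → vezirexuoxeaviaz.
Rule 4 (final devoicing): /z/ is a voiced obstruent in word-final position, so it devoices to [s]. /vezirexuoxeaviaz/ → vezirexuoxeavias.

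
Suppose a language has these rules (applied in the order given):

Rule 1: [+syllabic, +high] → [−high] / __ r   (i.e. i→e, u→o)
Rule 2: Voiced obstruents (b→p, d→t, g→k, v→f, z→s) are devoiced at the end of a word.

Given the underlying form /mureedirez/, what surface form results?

moreederes

Rule 1 (pre-rhotic lowering): /u/ is a high vowel immediately before /r/, so it lowers to [o]. /i/ is a high vowel immediately before /r/, so it lowers to [e]. /mureedirez/ → moreederez.
Rule 2 (final devoicing): /z/ is a voiced obstruent in word-final position, so it devoices to [s]. /moreederez/ → moreederes.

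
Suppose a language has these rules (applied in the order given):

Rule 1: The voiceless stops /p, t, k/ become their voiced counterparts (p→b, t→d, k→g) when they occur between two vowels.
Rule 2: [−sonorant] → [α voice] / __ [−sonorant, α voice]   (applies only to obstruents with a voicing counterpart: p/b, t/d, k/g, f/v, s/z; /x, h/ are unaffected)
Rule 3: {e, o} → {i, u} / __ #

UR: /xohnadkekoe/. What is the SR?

xohnatkegoi

Rule 1 (intervocalic voicing): /k/ is a voiceless stop between vowels /e/ and /o/, so it voices to [g]. /xohnadkekoe/ → xohnadkegoe.
Rule 2 (regressive voicing assimilation): /d/ precedes the voiceless obstruent /k/, so it devoices to [t] by assimilation. /xohnadkegoe/ → xohnatkegoe.
Rule 3 (final vowel raising): /e/ is a mid vowel in word-final position, so it raises to [i]. /xohnatkegoe/ → xohnatkegoi.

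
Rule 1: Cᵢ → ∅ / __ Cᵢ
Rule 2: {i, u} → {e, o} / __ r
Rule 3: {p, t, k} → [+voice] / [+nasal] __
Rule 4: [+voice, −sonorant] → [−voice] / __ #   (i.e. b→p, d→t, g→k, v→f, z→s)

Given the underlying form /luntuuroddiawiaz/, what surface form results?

lunduorodiawias

Rule 1 (degemination): /dd/ is a geminate; the first /d/ deletes. /luntuuroddiawiaz/ → luntuurodiawiaz.
Rule 2 (pre-rhotic lowering): /u/ is a high vowel immediately before /r/, so it lowers to [o]. /luntuurodiawiaz/ → luntuorodiawiaz.
Rule 3 (post-nasal voicing): /t/ is a voiceless stop immediately after the nasal /n/, so it voices to [d]. /luntuorodiawiaz/ → lunduorodiawiaz.
Rule 4 (final devoicing): /z/ is a voiced obstruent in word-final position, so it devoices to [s]. /lunduorodiawiaz/ → lunduorodiawias.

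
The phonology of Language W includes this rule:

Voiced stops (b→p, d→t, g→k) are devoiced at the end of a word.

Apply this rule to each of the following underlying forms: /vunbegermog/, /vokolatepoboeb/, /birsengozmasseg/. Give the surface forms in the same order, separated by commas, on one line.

/vunbegermog/: /g/ is a voiced stop in word-final position, so it devoices to [k]. → [vunbegermok].
/vokolatepoboeb/: /b/ is a voiced stop in word-final position, so it devoices to [p]. → [vokolatepoboep].
/birsengozmasseg/: /g/ is a voiced stop in word-final position, so it devoices to [k]. → [birsengozmassek].

vunbegermok, vokolatepoboep, birsengozmassek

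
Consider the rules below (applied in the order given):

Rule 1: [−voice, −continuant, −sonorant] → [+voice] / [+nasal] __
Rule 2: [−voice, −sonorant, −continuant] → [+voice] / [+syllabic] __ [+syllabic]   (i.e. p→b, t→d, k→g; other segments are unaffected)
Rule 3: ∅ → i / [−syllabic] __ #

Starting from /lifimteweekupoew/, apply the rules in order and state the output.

lifimdeweeguboewi

Rule 1 (post-nasal voicing): /t/ is a voiceless stop immediately after the nasal /m/, so it voices to [d]. /lifimteweekupoew/ → lifimdeweekupoew.
Rule 2 (intervocalic voicing): /k/ is a voiceless stop between vowels /e/ and /u/, so it voices to [g]. /p/ is a voiceless stop between vowels /u/ and /o/, so it voices to [b]. /lifimdeweekupoew/ → lifimdeweeguboew.
Rule 3 (final i-epenthesis): the form ends in the consonant /w/, so [i] is inserted word-finally. /lifimdeweeguboew/ → lifimdeweeguboewi.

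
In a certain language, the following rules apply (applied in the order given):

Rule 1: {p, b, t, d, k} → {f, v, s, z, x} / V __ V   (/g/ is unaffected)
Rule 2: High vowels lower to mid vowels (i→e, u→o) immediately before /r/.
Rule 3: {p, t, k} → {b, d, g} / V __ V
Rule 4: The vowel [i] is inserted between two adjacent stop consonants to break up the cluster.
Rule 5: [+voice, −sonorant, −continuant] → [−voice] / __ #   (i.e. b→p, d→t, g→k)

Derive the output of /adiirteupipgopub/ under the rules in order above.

azierteufipigofup

Rule 1 (intervocalic spirantization): /d/ is a stop between vowels /a/ and /i/, so it spirantizes to the fricative [z]. /p/ is a stop between vowels /u/ and /i/, so it spirantizes to the fricative [f]. /p/ is a stop between vowels /o/ and /u/, so it spirantizes to the fricative [f]. /adiirteupipgopub/ → aziirteufipgofub.
Rule 2 (pre-rhotic lowering): /i/ is a high vowel immediately before /r/, so it lowers to [e]. /aziirteufipgofub/ → azierteufipgofub.
Rule 3 (intervocalic voicing): no segment meets the environment; /azierteufipgofub/ is unchanged.
Rule 4 (stop-cluster i-epenthesis): /p/ and /g/ form a stop–stop cluster, so [i] is inserted between them. /azierteufipgofub/ → azierteufipigofub.
Rule 5 (final devoicing): /b/ is a voiced stop in word-final position, so it devoices to [p]. /azierteufipigofub/ → azierteufipigofup.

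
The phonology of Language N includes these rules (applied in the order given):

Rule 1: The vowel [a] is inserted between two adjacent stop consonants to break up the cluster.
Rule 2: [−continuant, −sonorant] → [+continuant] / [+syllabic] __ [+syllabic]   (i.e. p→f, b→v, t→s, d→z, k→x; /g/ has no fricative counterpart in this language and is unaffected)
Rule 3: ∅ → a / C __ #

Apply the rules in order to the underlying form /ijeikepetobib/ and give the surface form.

ijeixefesoviba

Rule 1 (stop-cluster a-epenthesis): no segment meets the environment; /ijeikepetobib/ is unchanged.
Rule 2 (intervocalic spirantization): /k/ is a stop between vowels /i/ and /e/, so it spirantizes to the fricative [x]. /p/ is a stop between vowels /e/ and /e/, so it spirantizes to the fricative [f]. /t/ is a stop between vowels /e/ and /o/, so it spirantizes to the fricative [s]. /b/ is a stop between vowels /o/ and /i/, so it spirantizes to the fricative [v]. /ijeikepetobib/ → ijeixefesovib.
Rule 3 (final a-epenthesis): the form ends in the consonant /b/, so [a] is inserted word-finally. /ijeixefesovib/ → ijeixefesoviba.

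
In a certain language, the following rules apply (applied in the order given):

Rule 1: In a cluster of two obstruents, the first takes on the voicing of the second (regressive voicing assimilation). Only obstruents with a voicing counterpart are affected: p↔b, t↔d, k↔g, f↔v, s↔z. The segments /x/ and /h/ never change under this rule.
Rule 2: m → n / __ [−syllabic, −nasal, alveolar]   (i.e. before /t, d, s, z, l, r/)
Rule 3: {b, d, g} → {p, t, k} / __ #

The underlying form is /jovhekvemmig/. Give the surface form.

Rule 1 (regressive voicing assimilation): /v/ precedes the voiceless obstruent /h/, so it devoices to [f] by assimilation. /k/ precedes the voiced obstruent /v/, so it voices to [g] by assimilation. /jovhekvemmig/ → jofhegvemmig.
Rule 2 (nasal place assimilation): no segment meets the environment; /jofhegvemmig/ is unchanged.
Rule 3 (final devoicing): /g/ is a voiced stop in word-final position, so it devoices to [k]. /jofhegvemmig/ → jofhegvemmik.

jofhegvemmik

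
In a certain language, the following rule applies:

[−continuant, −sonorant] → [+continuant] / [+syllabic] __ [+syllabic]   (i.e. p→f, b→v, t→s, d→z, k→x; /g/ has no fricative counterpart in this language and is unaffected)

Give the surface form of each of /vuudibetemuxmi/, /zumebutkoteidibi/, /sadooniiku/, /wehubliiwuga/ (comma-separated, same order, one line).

/vuudibetemuxmi/: /d/ is a stop between vowels /u/ and /i/, so it spirantizes to the fricative [z]. /b/ is a stop between vowels /i/ and /e/, so it spirantizes to the fricative [v]. /t/ is a stop between vowels /e/ and /e/, so it spirantizes to the fricative [s]. → [vuuzivesemuxmi].
/zumebutkoteidibi/: /b/ is a stop between vowels /e/ and /u/, so it spirantizes to the fricative [v]. /t/ is a stop between vowels /o/ and /e/, so it spirantizes to the fricative [s]. /d/ is a stop between vowels /i/ and /i/, so it spirantizes to the fricative [z]. /b/ is a stop between vowels /i/ and /i/, so it spirantizes to the fricative [v]. → [zumevutkoseizivi].
/sadooniiku/: /d/ is a stop between vowels /a/ and /o/, so it spirantizes to the fricative [z]. /k/ is a stop between vowels /i/ and /u/, so it spirantizes to the fricative [x]. → [sazooniixu].
/wehubliiwuga/: the rule's environment is not met; surfaces unchanged as [wehubliiwuga].

vuuzivesemuxmi, zumevutkoseizivi, sazooniixu, wehubliiwuga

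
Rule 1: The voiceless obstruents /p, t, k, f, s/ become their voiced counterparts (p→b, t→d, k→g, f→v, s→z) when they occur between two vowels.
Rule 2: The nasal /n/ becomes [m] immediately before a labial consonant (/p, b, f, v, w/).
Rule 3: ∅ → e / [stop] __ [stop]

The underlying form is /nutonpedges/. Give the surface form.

Rule 1 (intervocalic voicing): /t/ is a voiceless obstruent between vowels /u/ and /o/, so it voices to [d]. /nutonpedges/ → nudonpedges.
Rule 2 (nasal place assimilation): /n/ precedes the labial consonant /p/, so it assimilates in place to [m]. /nudonpedges/ → nudompedges.
Rule 3 (stop-cluster e-epenthesis): /d/ and /g/ form a stop–stop cluster, so [e] is inserted between them. /nudompedges/ → nudompedeges.

nudompedeges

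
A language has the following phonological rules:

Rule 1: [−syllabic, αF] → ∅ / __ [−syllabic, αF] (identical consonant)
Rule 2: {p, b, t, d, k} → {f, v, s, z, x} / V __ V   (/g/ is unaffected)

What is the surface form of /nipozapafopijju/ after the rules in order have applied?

nifozafafofiju

Rule 1 (degemination): /jj/ is a geminate; the first /j/ deletes. /nipozapafopijju/ → nipozapafopiju.
Rule 2 (intervocalic spirantization): /p/ is a stop between vowels /i/ and /o/, so it spirantizes to the fricative [f]. /p/ is a stop between vowels /a/ and /a/, so it spirantizes to the fricative [f]. /p/ is a stop between vowels /o/ and /i/, so it spirantizes to the fricative [f]. /nipozapafopiju/ → nifozafafofiju.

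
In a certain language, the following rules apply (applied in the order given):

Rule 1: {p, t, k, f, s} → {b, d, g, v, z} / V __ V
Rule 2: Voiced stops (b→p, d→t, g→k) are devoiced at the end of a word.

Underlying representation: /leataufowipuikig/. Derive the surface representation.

leadauvowibuigik

Rule 1 (intervocalic voicing): /t/ is a voiceless obstruent between vowels /a/ and /a/, so it voices to [d]. /f/ is a voiceless obstruent between vowels /u/ and /o/, so it voices to [v]. /p/ is a voiceless obstruent between vowels /i/ and /u/, so it voices to [b]. /k/ is a voiceless obstruent between vowels /i/ and /i/, so it voices to [g]. /leataufowipuikig/ → leadauvowibuigig.
Rule 2 (final devoicing): /g/ is a voiced stop in word-final position, so it devoices to [k]. /leadauvowibuigig/ → leadauvowibuigik.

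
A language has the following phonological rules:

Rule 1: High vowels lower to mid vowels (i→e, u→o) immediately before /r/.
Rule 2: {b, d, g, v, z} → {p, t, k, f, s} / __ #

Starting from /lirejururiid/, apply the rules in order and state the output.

lerejororiit

Rule 1 (pre-rhotic lowering): /i/ is a high vowel immediately before /r/, so it lowers to [e]. /u/ is a high vowel immediately before /r/, so it lowers to [o]. /u/ is a high vowel immediately before /r/, so it lowers to [o]. /lirejururiid/ → lerejororiid.
Rule 2 (final devoicing): /d/ is a voiced obstruent in word-final position, so it devoices to [t]. /lerejororiid/ → lerejororiit.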